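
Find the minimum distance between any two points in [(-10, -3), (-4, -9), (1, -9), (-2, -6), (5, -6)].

Computing all pairwise distances among 5 points:

d((-10, -3), (-4, -9)) = 8.4853
d((-10, -3), (1, -9)) = 12.53
d((-10, -3), (-2, -6)) = 8.544
d((-10, -3), (5, -6)) = 15.2971
d((-4, -9), (1, -9)) = 5.0
d((-4, -9), (-2, -6)) = 3.6056 <-- minimum
d((-4, -9), (5, -6)) = 9.4868
d((1, -9), (-2, -6)) = 4.2426
d((1, -9), (5, -6)) = 5.0
d((-2, -6), (5, -6)) = 7.0

Closest pair: (-4, -9) and (-2, -6) with distance 3.6056

The closest pair is (-4, -9) and (-2, -6) with Euclidean distance 3.6056. For 5 points, brute-force pairwise comparison is shown above. For large n, the divide-and-conquer algorithm (sort by x, recurse on halves, check the dividing strip) achieves O(n log n).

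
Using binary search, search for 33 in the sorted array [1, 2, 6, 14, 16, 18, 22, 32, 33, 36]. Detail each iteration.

Binary search for 33 in [1, 2, 6, 14, 16, 18, 22, 32, 33, 36]:

lo=0, hi=9, mid=4, arr[mid]=16 -> 16 < 33, search right half
lo=5, hi=9, mid=7, arr[mid]=32 -> 32 < 33, search right half
lo=8, hi=9, mid=8, arr[mid]=33 -> Found target at index 8!

Binary search finds 33 at index 8 after 3 comparisons. The search repeatedly halves the search space by comparing with the middle element.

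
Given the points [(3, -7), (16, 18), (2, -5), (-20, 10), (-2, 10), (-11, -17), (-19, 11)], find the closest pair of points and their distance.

Computing all pairwise distances among 7 points:

d((3, -7), (16, 18)) = 28.178
d((3, -7), (2, -5)) = 2.2361
d((3, -7), (-20, 10)) = 28.6007
d((3, -7), (-2, 10)) = 17.72
d((3, -7), (-11, -17)) = 17.2047
d((3, -7), (-19, 11)) = 28.4253
d((16, 18), (2, -5)) = 26.9258
d((16, 18), (-20, 10)) = 36.8782
d((16, 18), (-2, 10)) = 19.6977
d((16, 18), (-11, -17)) = 44.2041
d((16, 18), (-19, 11)) = 35.6931
d((2, -5), (-20, 10)) = 26.6271
d((2, -5), (-2, 10)) = 15.5242
d((2, -5), (-11, -17)) = 17.6918
d((2, -5), (-19, 11)) = 26.4008
d((-20, 10), (-2, 10)) = 18.0
d((-20, 10), (-11, -17)) = 28.4605
d((-20, 10), (-19, 11)) = 1.4142 <-- minimum
d((-2, 10), (-11, -17)) = 28.4605
d((-2, 10), (-19, 11)) = 17.0294
d((-11, -17), (-19, 11)) = 29.1204

Closest pair: (-20, 10) and (-19, 11) with distance 1.4142

The closest pair is (-20, 10) and (-19, 11) with Euclidean distance 1.4142. For 7 points, brute-force pairwise comparison is shown above. For large n, the divide-and-conquer algorithm (sort by x, recurse on halves, check the dividing strip) achieves O(n log n).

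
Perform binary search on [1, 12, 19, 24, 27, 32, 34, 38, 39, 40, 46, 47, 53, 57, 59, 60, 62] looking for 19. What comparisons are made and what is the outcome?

Binary search for 19 in [1, 12, 19, 24, 27, 32, 34, 38, 39, 40, 46, 47, 53, 57, 59, 60, 62]:

lo=0, hi=16, mid=8, arr[mid]=39 -> 39 > 19, search left half
lo=0, hi=7, mid=3, arr[mid]=24 -> 24 > 19, search left half
lo=0, hi=2, mid=1, arr[mid]=12 -> 12 < 19, search right half
lo=2, hi=2, mid=2, arr[mid]=19 -> Found target at index 2!

Binary search finds 19 at index 2 after 4 comparisons. The search repeatedly halves the search space by comparing with the middle element.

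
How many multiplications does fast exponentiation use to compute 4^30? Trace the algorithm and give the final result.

Computing 4^30 by squaring (build up from 4^1; each line after the first costs one multiplication):

4^1 = 4
4^2 = (4^1)^2 = 4^2 = 16
4^3 = 4 * 4^2 = 4 * 16 = 64
4^6 = (4^3)^2 = 64^2 = 4096
4^7 = 4 * 4^6 = 4 * 4096 = 16384
4^14 = (4^7)^2 = 16384^2 = 268435456
4^15 = 4 * 4^14 = 4 * 268435456 = 1073741824
4^30 = (4^15)^2 = 1073741824^2 = 1152921504606846976

Result: 1152921504606846976
Multiplications needed: 7 (7 lines after 4^1)

4^30 = 1152921504606846976. Using exponentiation by squaring, this requires 7 multiplications. The key idea: if the exponent is even, square the half-power; if odd, multiply by the base once.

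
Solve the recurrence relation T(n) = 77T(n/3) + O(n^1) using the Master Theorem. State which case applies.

Master Theorem for T(n) = 77T(n/3) + O(n^1):

a = 77, b = 3, c = 1
log_b(a) = log_3(77) = 3.9539

Case 1: c = 1 < log_3(77) = 3.9539
T(n) = O(n^(log_3 77))

For T(n) = 77T(n/3) + O(n^1): log_3(77) = 3.9539. This is Case 1 of the Master Theorem (c < log_b(a), work dominated by leaves), giving O(n^(log_3 77)).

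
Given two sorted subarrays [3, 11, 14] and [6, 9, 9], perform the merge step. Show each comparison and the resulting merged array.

Merging process:

Compare 3 vs 6: take 3 from left. Merged: [3]
Compare 11 vs 6: take 6 from right. Merged: [3, 6]
Compare 11 vs 9: take 9 from right. Merged: [3, 6, 9]
Compare 11 vs 9: take 9 from right. Merged: [3, 6, 9, 9]
Append remaining from left: [11, 14]. Merged: [3, 6, 9, 9, 11, 14]

Final merged array: [3, 6, 9, 9, 11, 14]
Total comparisons: 4

The merged array is [3, 6, 9, 9, 11, 14], requiring 4 comparisons. The merge step runs in O(n) time where n is the total number of elements.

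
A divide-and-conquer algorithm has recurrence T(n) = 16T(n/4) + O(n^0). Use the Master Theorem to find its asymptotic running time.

Master Theorem for T(n) = 16T(n/4) + O(n^0):

a = 16, b = 4, c = 0
log_b(a) = log_4(16) = 2.0000

Case 1: c = 0 < log_4(16) = 2.0000
T(n) = O(n^(log_4 16)) = O(n^2)

For T(n) = 16T(n/4) + O(n^0): log_4(16) = 2.0000. This is Case 1 of the Master Theorem (c < log_b(a), work dominated by leaves), giving O(n^2).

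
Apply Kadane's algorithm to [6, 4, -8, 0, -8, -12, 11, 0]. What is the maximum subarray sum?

Using Kadane's algorithm on [6, 4, -8, 0, -8, -12, 11, 0]:

Scanning through the array:
Position 1 (value 4): max_ending_here = 10, max_so_far = 10
Position 2 (value -8): max_ending_here = 2, max_so_far = 10
Position 3 (value 0): max_ending_here = 2, max_so_far = 10
Position 4 (value -8): max_ending_here = -6, max_so_far = 10
Position 5 (value -12): max_ending_here = -12, max_so_far = 10
Position 6 (value 11): max_ending_here = 11, max_so_far = 11
Position 7 (value 0): max_ending_here = 11, max_so_far = 11

Maximum subarray: [11]
Maximum sum: 11

The maximum subarray is [11] with sum 11. This subarray runs from index 6 to index 6.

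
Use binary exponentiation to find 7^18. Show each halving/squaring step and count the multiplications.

Computing 7^18 by squaring (build up from 7^1; each line after the first costs one multiplication):

7^1 = 7
7^2 = (7^1)^2 = 7^2 = 49
7^4 = (7^2)^2 = 49^2 = 2401
7^8 = (7^4)^2 = 2401^2 = 5764801
7^9 = 7 * 7^8 = 7 * 5764801 = 40353607
7^18 = (7^9)^2 = 40353607^2 = 1628413597910449

Result: 1628413597910449
Multiplications needed: 5 (5 lines after 7^1)

7^18 = 1628413597910449. Using exponentiation by squaring, this requires 5 multiplications. The key idea: if the exponent is even, square the half-power; if odd, multiply by the base once.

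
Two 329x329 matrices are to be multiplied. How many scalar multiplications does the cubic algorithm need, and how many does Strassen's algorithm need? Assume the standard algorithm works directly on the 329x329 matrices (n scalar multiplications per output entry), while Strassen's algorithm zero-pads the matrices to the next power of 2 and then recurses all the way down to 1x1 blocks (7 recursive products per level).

Matrix multiplication for 329x329 matrices:

Strassen's algorithm requires power-of-2 dimensions. Pad 329x329 to 512x512 (next power of 2).

Standard algorithm: 329^3 = 35611289 multiplications
Strassen's algorithm: 7^(log2(512)) = 7^9 = 40353607 multiplications
Difference: 35611289 - 40353607 = -4742318 (Strassen uses MORE here due to padding overhead — for small or just-over-power-of-2 n, padding can outweigh the per-level savings)

Standard: 35611289 multiplications (329^3). Strassen: 40353607 multiplications (7^9, after padding to 512x512). Strassen reduces 8 recursive multiplications to 7 at each level.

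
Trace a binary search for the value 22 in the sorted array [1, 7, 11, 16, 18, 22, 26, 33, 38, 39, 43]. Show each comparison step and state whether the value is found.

Binary search for 22 in [1, 7, 11, 16, 18, 22, 26, 33, 38, 39, 43]:

lo=0, hi=10, mid=5, arr[mid]=22 -> Found target at index 5!

Binary search finds 22 at index 5 after 1 comparisons. The search repeatedly halves the search space by comparing with the middle element.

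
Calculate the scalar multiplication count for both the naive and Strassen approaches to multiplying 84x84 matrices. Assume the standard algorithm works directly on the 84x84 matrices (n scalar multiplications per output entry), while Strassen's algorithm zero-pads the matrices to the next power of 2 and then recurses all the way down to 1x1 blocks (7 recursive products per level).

Matrix multiplication for 84x84 matrices:

Strassen's algorithm requires power-of-2 dimensions. Pad 84x84 to 128x128 (next power of 2).

Standard algorithm: 84^3 = 592704 multiplications
Strassen's algorithm: 7^(log2(128)) = 7^7 = 823543 multiplications
Difference: 592704 - 823543 = -230839 (Strassen uses MORE here due to padding overhead — for small or just-over-power-of-2 n, padding can outweigh the per-level savings)

Standard: 592704 multiplications (84^3). Strassen: 823543 multiplications (7^7, after padding to 128x128). Strassen reduces 8 recursive multiplications to 7 at each level.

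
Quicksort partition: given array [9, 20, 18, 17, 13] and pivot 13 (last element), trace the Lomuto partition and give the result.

Lomuto partition with pivot = 13:

Initial array: [9, 20, 18, 17, 13]

arr[0]=9 <= 13: swap with position 0, array becomes [9, 20, 18, 17, 13]
arr[1]=20 > 13: no swap
arr[2]=18 > 13: no swap
arr[3]=17 > 13: no swap

Place pivot at position 1: [9, 13, 18, 17, 20]
Pivot position: 1

After partitioning with pivot 13, the array becomes [9, 13, 18, 17, 20]. The pivot is placed at index 1. All elements to the left of the pivot are <= 13, and all elements to the right are > 13.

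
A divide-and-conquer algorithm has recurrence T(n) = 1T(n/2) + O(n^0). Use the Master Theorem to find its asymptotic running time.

Master Theorem for T(n) = 1T(n/2) + O(n^0):

a = 1, b = 2, c = 0
log_b(a) = log_2(1) = 0.0000

Case 2: c = 0 = log_2(1) = 0.0000
T(n) = O(n^0 log n) = O(log n)

For T(n) = 1T(n/2) + O(n^0): log_2(1) = 0.0000. This is Case 2 of the Master Theorem (c = log_b(a), equal work at all levels), giving O(log n).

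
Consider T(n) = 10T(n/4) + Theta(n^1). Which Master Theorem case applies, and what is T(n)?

Master Theorem for T(n) = 10T(n/4) + O(n^1):

a = 10, b = 4, c = 1
log_b(a) = log_4(10) = 1.6610

Case 1: c = 1 < log_4(10) = 1.6610
T(n) = O(n^(log_4 10))

For T(n) = 10T(n/4) + O(n^1): log_4(10) = 1.6610. This is Case 1 of the Master Theorem (c < log_b(a), work dominated by leaves), giving O(n^(log_4 10)).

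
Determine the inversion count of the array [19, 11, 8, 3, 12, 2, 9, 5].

Finding inversions in [19, 11, 8, 3, 12, 2, 9, 5]:

(0, 1): arr[0]=19 > arr[1]=11
(0, 2): arr[0]=19 > arr[2]=8
(0, 3): arr[0]=19 > arr[3]=3
(0, 4): arr[0]=19 > arr[4]=12
(0, 5): arr[0]=19 > arr[5]=2
(0, 6): arr[0]=19 > arr[6]=9
(0, 7): arr[0]=19 > arr[7]=5
(1, 2): arr[1]=11 > arr[2]=8
(1, 3): arr[1]=11 > arr[3]=3
(1, 5): arr[1]=11 > arr[5]=2
(1, 6): arr[1]=11 > arr[6]=9
(1, 7): arr[1]=11 > arr[7]=5
(2, 3): arr[2]=8 > arr[3]=3
(2, 5): arr[2]=8 > arr[5]=2
(2, 7): arr[2]=8 > arr[7]=5
(3, 5): arr[3]=3 > arr[5]=2
(4, 5): arr[4]=12 > arr[5]=2
(4, 6): arr[4]=12 > arr[6]=9
(4, 7): arr[4]=12 > arr[7]=5
(6, 7): arr[6]=9 > arr[7]=5

Total inversions: 20

The array has 20 inversion(s): (0,1), (0,2), (0,3), (0,4), (0,5), (0,6), (0,7), (1,2), (1,3), (1,5), (1,6), (1,7), (2,3), (2,5), (2,7), (3,5), (4,5), (4,6), (4,7), (6,7). Each pair (i,j) satisfies i < j and arr[i] > arr[j].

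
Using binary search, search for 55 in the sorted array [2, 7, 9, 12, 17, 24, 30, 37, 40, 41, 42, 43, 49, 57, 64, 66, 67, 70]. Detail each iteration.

Binary search for 55 in [2, 7, 9, 12, 17, 24, 30, 37, 40, 41, 42, 43, 49, 57, 64, 66, 67, 70]:

lo=0, hi=17, mid=8, arr[mid]=40 -> 40 < 55, search right half
lo=9, hi=17, mid=13, arr[mid]=57 -> 57 > 55, search left half
lo=9, hi=12, mid=10, arr[mid]=42 -> 42 < 55, search right half
lo=11, hi=12, mid=11, arr[mid]=43 -> 43 < 55, search right half
lo=12, hi=12, mid=12, arr[mid]=49 -> 49 < 55, search right half
lo=13 > hi=12, target 55 not found

Binary search determines that 55 is not in the array after 5 comparisons. The search space was exhausted without finding the target.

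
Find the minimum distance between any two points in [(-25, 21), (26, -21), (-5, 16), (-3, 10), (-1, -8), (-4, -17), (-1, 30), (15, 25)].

Computing all pairwise distances among 8 points:

d((-25, 21), (26, -21)) = 66.0681
d((-25, 21), (-5, 16)) = 20.6155
d((-25, 21), (-3, 10)) = 24.5967
d((-25, 21), (-1, -8)) = 37.6431
d((-25, 21), (-4, -17)) = 43.4166
d((-25, 21), (-1, 30)) = 25.632
d((-25, 21), (15, 25)) = 40.1995
d((26, -21), (-5, 16)) = 48.2701
d((26, -21), (-3, 10)) = 42.45
d((26, -21), (-1, -8)) = 29.9666
d((26, -21), (-4, -17)) = 30.2655
d((26, -21), (-1, 30)) = 57.7062
d((26, -21), (15, 25)) = 47.2969
d((-5, 16), (-3, 10)) = 6.3246 <-- minimum
d((-5, 16), (-1, -8)) = 24.3311
d((-5, 16), (-4, -17)) = 33.0151
d((-5, 16), (-1, 30)) = 14.5602
d((-5, 16), (15, 25)) = 21.9317
d((-3, 10), (-1, -8)) = 18.1108
d((-3, 10), (-4, -17)) = 27.0185
d((-3, 10), (-1, 30)) = 20.0998
d((-3, 10), (15, 25)) = 23.4307
d((-1, -8), (-4, -17)) = 9.4868
d((-1, -8), (-1, 30)) = 38.0
d((-1, -8), (15, 25)) = 36.6742
d((-4, -17), (-1, 30)) = 47.0956
d((-4, -17), (15, 25)) = 46.0977
d((-1, 30), (15, 25)) = 16.7631

Closest pair: (-5, 16) and (-3, 10) with distance 6.3246

The closest pair is (-5, 16) and (-3, 10) with Euclidean distance 6.3246. For 8 points, brute-force pairwise comparison is shown above. For large n, the divide-and-conquer algorithm (sort by x, recurse on halves, check the dividing strip) achieves O(n log n).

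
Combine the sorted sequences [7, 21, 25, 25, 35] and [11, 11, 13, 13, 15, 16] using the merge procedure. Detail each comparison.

Merging process:

Compare 7 vs 11: take 7 from left. Merged: [7]
Compare 21 vs 11: take 11 from right. Merged: [7, 11]
Compare 21 vs 11: take 11 from right. Merged: [7, 11, 11]
Compare 21 vs 13: take 13 from right. Merged: [7, 11, 11, 13]
Compare 21 vs 13: take 13 from right. Merged: [7, 11, 11, 13, 13]
Compare 21 vs 15: take 15 from right. Merged: [7, 11, 11, 13, 13, 15]
Compare 21 vs 16: take 16 from right. Merged: [7, 11, 11, 13, 13, 15, 16]
Append remaining from left: [21, 25, 25, 35]. Merged: [7, 11, 11, 13, 13, 15, 16, 21, 25, 25, 35]

Final merged array: [7, 11, 11, 13, 13, 15, 16, 21, 25, 25, 35]
Total comparisons: 7

The merged array is [7, 11, 11, 13, 13, 15, 16, 21, 25, 25, 35], requiring 7 comparisons. The merge step runs in O(n) time where n is the total number of elements.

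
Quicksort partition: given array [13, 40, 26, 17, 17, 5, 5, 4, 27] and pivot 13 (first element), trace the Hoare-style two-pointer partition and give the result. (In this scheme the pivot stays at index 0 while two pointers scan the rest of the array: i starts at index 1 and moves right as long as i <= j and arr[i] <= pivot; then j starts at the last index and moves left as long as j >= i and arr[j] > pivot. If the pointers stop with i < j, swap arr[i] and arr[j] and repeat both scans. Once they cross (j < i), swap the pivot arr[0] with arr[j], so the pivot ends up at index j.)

Hoare-style two-pointer partition with pivot = 13:

Initial array: [13, 40, 26, 17, 17, 5, 5, 4, 27]

Pointers start at i = 1, j = 8.
i stops at index 1 (arr[1]=40 > 13), j stops at index 7 (arr[7]=4 <= 13): swap arr[1] and arr[7], array becomes [13, 4, 26, 17, 17, 5, 5, 40, 27]
i stops at index 2 (arr[2]=26 > 13), j stops at index 6 (arr[6]=5 <= 13): swap arr[2] and arr[6], array becomes [13, 4, 5, 17, 17, 5, 26, 40, 27]
i stops at index 3 (arr[3]=17 > 13), j stops at index 5 (arr[5]=5 <= 13): swap arr[3] and arr[5], array becomes [13, 4, 5, 5, 17, 17, 26, 40, 27]
i ends at 4, j ends at 3: the pointers have crossed (j < i), so scanning stops.

Swap pivot arr[0] with arr[3] to place pivot at position 3: [5, 4, 5, 13, 17, 17, 26, 40, 27]
Pivot position: 3

After partitioning with pivot 13, the array becomes [5, 4, 5, 13, 17, 17, 26, 40, 27]. The pivot is placed at index 3. All elements to the left of the pivot are <= 13, and all elements to the right are > 13.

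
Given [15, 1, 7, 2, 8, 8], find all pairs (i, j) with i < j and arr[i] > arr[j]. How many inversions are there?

Finding inversions in [15, 1, 7, 2, 8, 8]:

(0, 1): arr[0]=15 > arr[1]=1
(0, 2): arr[0]=15 > arr[2]=7
(0, 3): arr[0]=15 > arr[3]=2
(0, 4): arr[0]=15 > arr[4]=8
(0, 5): arr[0]=15 > arr[5]=8
(2, 3): arr[2]=7 > arr[3]=2

Total inversions: 6

The array has 6 inversion(s): (0,1), (0,2), (0,3), (0,4), (0,5), (2,3). Each pair (i,j) satisfies i < j and arr[i] > arr[j].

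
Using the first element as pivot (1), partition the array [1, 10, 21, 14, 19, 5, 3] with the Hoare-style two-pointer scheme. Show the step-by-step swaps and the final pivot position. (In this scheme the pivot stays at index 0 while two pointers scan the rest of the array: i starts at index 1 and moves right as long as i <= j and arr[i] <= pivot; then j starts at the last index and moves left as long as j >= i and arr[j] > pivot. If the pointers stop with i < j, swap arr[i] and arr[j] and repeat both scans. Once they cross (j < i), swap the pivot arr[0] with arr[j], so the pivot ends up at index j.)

Hoare-style two-pointer partition with pivot = 1:

Initial array: [1, 10, 21, 14, 19, 5, 3]

Pointers start at i = 1, j = 6.
i ends at 1, j ends at 0: the pointers have crossed (j < i), so scanning stops.

j = 0, so swapping arr[0] with arr[j] leaves the pivot at position 0: [1, 10, 21, 14, 19, 5, 3]
Pivot position: 0

After partitioning with pivot 1, the array becomes [1, 10, 21, 14, 19, 5, 3]. The pivot is placed at index 0. All elements to the left of the pivot are <= 1, and all elements to the right are > 1.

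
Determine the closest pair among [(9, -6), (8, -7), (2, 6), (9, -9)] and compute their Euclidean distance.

Computing all pairwise distances among 4 points:

d((9, -6), (8, -7)) = 1.4142 <-- minimum
d((9, -6), (2, 6)) = 13.8924
d((9, -6), (9, -9)) = 3.0
d((8, -7), (2, 6)) = 14.3178
d((8, -7), (9, -9)) = 2.2361
d((2, 6), (9, -9)) = 16.5529

Closest pair: (9, -6) and (8, -7) with distance 1.4142

The closest pair is (9, -6) and (8, -7) with Euclidean distance 1.4142. For 4 points, brute-force pairwise comparison is shown above. For large n, the divide-and-conquer algorithm (sort by x, recurse on halves, check the dividing strip) achieves O(n log n).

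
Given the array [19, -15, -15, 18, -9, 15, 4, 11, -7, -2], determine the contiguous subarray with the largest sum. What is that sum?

Using Kadane's algorithm on [19, -15, -15, 18, -9, 15, 4, 11, -7, -2]:

Scanning through the array:
Position 1 (value -15): max_ending_here = 4, max_so_far = 19
Position 2 (value -15): max_ending_here = -11, max_so_far = 19
Position 3 (value 18): max_ending_here = 18, max_so_far = 19
Position 4 (value -9): max_ending_here = 9, max_so_far = 19
Position 5 (value 15): max_ending_here = 24, max_so_far = 24
Position 6 (value 4): max_ending_here = 28, max_so_far = 28
Position 7 (value 11): max_ending_here = 39, max_so_far = 39
Position 8 (value -7): max_ending_here = 32, max_so_far = 39
Position 9 (value -2): max_ending_here = 30, max_so_far = 39

Maximum subarray: [18, -9, 15, 4, 11]
Maximum sum: 39

The maximum subarray is [18, -9, 15, 4, 11] with sum 39. This subarray runs from index 3 to index 7.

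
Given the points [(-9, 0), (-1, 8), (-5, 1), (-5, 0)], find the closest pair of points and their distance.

Computing all pairwise distances among 4 points:

d((-9, 0), (-1, 8)) = 11.3137
d((-9, 0), (-5, 1)) = 4.1231
d((-9, 0), (-5, 0)) = 4.0
d((-1, 8), (-5, 1)) = 8.0623
d((-1, 8), (-5, 0)) = 8.9443
d((-5, 1), (-5, 0)) = 1.0 <-- minimum

Closest pair: (-5, 1) and (-5, 0) with distance 1.0

The closest pair is (-5, 1) and (-5, 0) with Euclidean distance 1.0. For 4 points, brute-force pairwise comparison is shown above. For large n, the divide-and-conquer algorithm (sort by x, recurse on halves, check the dividing strip) achieves O(n log n).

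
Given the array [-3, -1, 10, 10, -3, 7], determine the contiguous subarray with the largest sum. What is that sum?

Using Kadane's algorithm on [-3, -1, 10, 10, -3, 7]:

Scanning through the array:
Position 1 (value -1): max_ending_here = -1, max_so_far = -1
Position 2 (value 10): max_ending_here = 10, max_so_far = 10
Position 3 (value 10): max_ending_here = 20, max_so_far = 20
Position 4 (value -3): max_ending_here = 17, max_so_far = 20
Position 5 (value 7): max_ending_here = 24, max_so_far = 24

Maximum subarray: [10, 10, -3, 7]
Maximum sum: 24

The maximum subarray is [10, 10, -3, 7] with sum 24. This subarray runs from index 2 to index 5.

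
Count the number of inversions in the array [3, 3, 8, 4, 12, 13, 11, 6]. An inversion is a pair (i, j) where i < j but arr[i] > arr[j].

Finding inversions in [3, 3, 8, 4, 12, 13, 11, 6]:

(2, 3): arr[2]=8 > arr[3]=4
(2, 7): arr[2]=8 > arr[7]=6
(4, 6): arr[4]=12 > arr[6]=11
(4, 7): arr[4]=12 > arr[7]=6
(5, 6): arr[5]=13 > arr[6]=11
(5, 7): arr[5]=13 > arr[7]=6
(6, 7): arr[6]=11 > arr[7]=6

Total inversions: 7

The array has 7 inversion(s): (2,3), (2,7), (4,6), (4,7), (5,6), (5,7), (6,7). Each pair (i,j) satisfies i < j and arr[i] > arr[j].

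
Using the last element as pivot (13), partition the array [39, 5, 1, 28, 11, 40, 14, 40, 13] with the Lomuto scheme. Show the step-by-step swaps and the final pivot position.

Lomuto partition with pivot = 13:

Initial array: [39, 5, 1, 28, 11, 40, 14, 40, 13]

arr[0]=39 > 13: no swap
arr[1]=5 <= 13: swap with position 0, array becomes [5, 39, 1, 28, 11, 40, 14, 40, 13]
arr[2]=1 <= 13: swap with position 1, array becomes [5, 1, 39, 28, 11, 40, 14, 40, 13]
arr[3]=28 > 13: no swap
arr[4]=11 <= 13: swap with position 2, array becomes [5, 1, 11, 28, 39, 40, 14, 40, 13]
arr[5]=40 > 13: no swap
arr[6]=14 > 13: no swap
arr[7]=40 > 13: no swap

Place pivot at position 3: [5, 1, 11, 13, 39, 40, 14, 40, 28]
Pivot position: 3

After partitioning with pivot 13, the array becomes [5, 1, 11, 13, 39, 40, 14, 40, 28]. The pivot is placed at index 3. All elements to the left of the pivot are <= 13, and all elements to the right are > 13.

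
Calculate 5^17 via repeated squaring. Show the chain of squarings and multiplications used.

Computing 5^17 by squaring (build up from 5^1; each line after the first costs one multiplication):

5^1 = 5
5^2 = (5^1)^2 = 5^2 = 25
5^4 = (5^2)^2 = 25^2 = 625
5^8 = (5^4)^2 = 625^2 = 390625
5^16 = (5^8)^2 = 390625^2 = 152587890625
5^17 = 5 * 5^16 = 5 * 152587890625 = 762939453125

Result: 762939453125
Multiplications needed: 5 (5 lines after 5^1)

5^17 = 762939453125. Using exponentiation by squaring, this requires 5 multiplications. The key idea: if the exponent is even, square the half-power; if odd, multiply by the base once.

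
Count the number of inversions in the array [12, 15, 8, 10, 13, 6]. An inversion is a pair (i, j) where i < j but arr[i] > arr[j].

Finding inversions in [12, 15, 8, 10, 13, 6]:

(0, 2): arr[0]=12 > arr[2]=8
(0, 3): arr[0]=12 > arr[3]=10
(0, 5): arr[0]=12 > arr[5]=6
(1, 2): arr[1]=15 > arr[2]=8
(1, 3): arr[1]=15 > arr[3]=10
(1, 4): arr[1]=15 > arr[4]=13
(1, 5): arr[1]=15 > arr[5]=6
(2, 5): arr[2]=8 > arr[5]=6
(3, 5): arr[3]=10 > arr[5]=6
(4, 5): arr[4]=13 > arr[5]=6

Total inversions: 10

The array has 10 inversion(s): (0,2), (0,3), (0,5), (1,2), (1,3), (1,4), (1,5), (2,5), (3,5), (4,5). Each pair (i,j) satisfies i < j and arr[i] > arr[j].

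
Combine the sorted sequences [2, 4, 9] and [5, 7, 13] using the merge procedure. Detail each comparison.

Merging process:

Compare 2 vs 5: take 2 from left. Merged: [2]
Compare 4 vs 5: take 4 from left. Merged: [2, 4]
Compare 9 vs 5: take 5 from right. Merged: [2, 4, 5]
Compare 9 vs 7: take 7 from right. Merged: [2, 4, 5, 7]
Compare 9 vs 13: take 9 from left. Merged: [2, 4, 5, 7, 9]
Append remaining from right: [13]. Merged: [2, 4, 5, 7, 9, 13]

Final merged array: [2, 4, 5, 7, 9, 13]
Total comparisons: 5

The merged array is [2, 4, 5, 7, 9, 13], requiring 5 comparisons. The merge step runs in O(n) time where n is the total number of elements.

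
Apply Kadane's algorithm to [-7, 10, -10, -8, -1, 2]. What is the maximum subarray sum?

Using Kadane's algorithm on [-7, 10, -10, -8, -1, 2]:

Scanning through the array:
Position 1 (value 10): max_ending_here = 10, max_so_far = 10
Position 2 (value -10): max_ending_here = 0, max_so_far = 10
Position 3 (value -8): max_ending_here = -8, max_so_far = 10
Position 4 (value -1): max_ending_here = -1, max_so_far = 10
Position 5 (value 2): max_ending_here = 2, max_so_far = 10

Maximum subarray: [10]
Maximum sum: 10

The maximum subarray is [10] with sum 10. This subarray runs from index 1 to index 1.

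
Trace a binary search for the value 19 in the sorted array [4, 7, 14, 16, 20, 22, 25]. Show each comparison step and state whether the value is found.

Binary search for 19 in [4, 7, 14, 16, 20, 22, 25]:

lo=0, hi=6, mid=3, arr[mid]=16 -> 16 < 19, search right half
lo=4, hi=6, mid=5, arr[mid]=22 -> 22 > 19, search left half
lo=4, hi=4, mid=4, arr[mid]=20 -> 20 > 19, search left half
lo=4 > hi=3, target 19 not found

Binary search determines that 19 is not in the array after 3 comparisons. The search space was exhausted without finding the target.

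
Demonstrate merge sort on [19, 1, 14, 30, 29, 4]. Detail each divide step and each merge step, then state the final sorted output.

Merge sort trace:

Split: [19, 1, 14, 30, 29, 4] -> [19, 1, 14] and [30, 29, 4]
  Split: [19, 1, 14] -> [19] and [1, 14]
    Split: [1, 14] -> [1] and [14]
    Merge: [1] + [14] -> [1, 14]
  Merge: [19] + [1, 14] -> [1, 14, 19]
  Split: [30, 29, 4] -> [30] and [29, 4]
    Split: [29, 4] -> [29] and [4]
    Merge: [29] + [4] -> [4, 29]
  Merge: [30] + [4, 29] -> [4, 29, 30]
Merge: [1, 14, 19] + [4, 29, 30] -> [1, 4, 14, 19, 29, 30]

Final sorted array: [1, 4, 14, 19, 29, 30]

The merge sort proceeds by recursively splitting the array and merging sorted halves.
After all merges, the sorted array is [1, 4, 14, 19, 29, 30].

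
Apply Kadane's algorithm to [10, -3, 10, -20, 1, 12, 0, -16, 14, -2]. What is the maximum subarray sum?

Using Kadane's algorithm on [10, -3, 10, -20, 1, 12, 0, -16, 14, -2]:

Scanning through the array:
Position 1 (value -3): max_ending_here = 7, max_so_far = 10
Position 2 (value 10): max_ending_here = 17, max_so_far = 17
Position 3 (value -20): max_ending_here = -3, max_so_far = 17
Position 4 (value 1): max_ending_here = 1, max_so_far = 17
Position 5 (value 12): max_ending_here = 13, max_so_far = 17
Position 6 (value 0): max_ending_here = 13, max_so_far = 17
Position 7 (value -16): max_ending_here = -3, max_so_far = 17
Position 8 (value 14): max_ending_here = 14, max_so_far = 17
Position 9 (value -2): max_ending_here = 12, max_so_far = 17

Maximum subarray: [10, -3, 10]
Maximum sum: 17

The maximum subarray is [10, -3, 10] with sum 17. This subarray runs from index 0 to index 2.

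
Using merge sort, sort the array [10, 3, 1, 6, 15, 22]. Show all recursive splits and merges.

Merge sort trace:

Split: [10, 3, 1, 6, 15, 22] -> [10, 3, 1] and [6, 15, 22]
  Split: [10, 3, 1] -> [10] and [3, 1]
    Split: [3, 1] -> [3] and [1]
    Merge: [3] + [1] -> [1, 3]
  Merge: [10] + [1, 3] -> [1, 3, 10]
  Split: [6, 15, 22] -> [6] and [15, 22]
    Split: [15, 22] -> [15] and [22]
    Merge: [15] + [22] -> [15, 22]
  Merge: [6] + [15, 22] -> [6, 15, 22]
Merge: [1, 3, 10] + [6, 15, 22] -> [1, 3, 6, 10, 15, 22]

Final sorted array: [1, 3, 6, 10, 15, 22]

The merge sort proceeds by recursively splitting the array and merging sorted halves.
After all merges, the sorted array is [1, 3, 6, 10, 15, 22].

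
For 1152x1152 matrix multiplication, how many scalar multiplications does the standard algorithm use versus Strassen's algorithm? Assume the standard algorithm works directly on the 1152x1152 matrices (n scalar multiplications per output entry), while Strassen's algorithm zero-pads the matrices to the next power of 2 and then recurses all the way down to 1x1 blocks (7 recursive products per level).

Matrix multiplication for 1152x1152 matrices:

Strassen's algorithm requires power-of-2 dimensions. Pad 1152x1152 to 2048x2048 (next power of 2).

Standard algorithm: 1152^3 = 1528823808 multiplications
Strassen's algorithm: 7^(log2(2048)) = 7^11 = 1977326743 multiplications
Difference: 1528823808 - 1977326743 = -448502935 (Strassen uses MORE here due to padding overhead — for small or just-over-power-of-2 n, padding can outweigh the per-level savings)

Standard: 1528823808 multiplications (1152^3). Strassen: 1977326743 multiplications (7^11, after padding to 2048x2048). Strassen reduces 8 recursive multiplications to 7 at each level.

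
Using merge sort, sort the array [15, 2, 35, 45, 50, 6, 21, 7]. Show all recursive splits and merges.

Merge sort trace:

Split: [15, 2, 35, 45, 50, 6, 21, 7] -> [15, 2, 35, 45] and [50, 6, 21, 7]
  Split: [15, 2, 35, 45] -> [15, 2] and [35, 45]
    Split: [15, 2] -> [15] and [2]
    Merge: [15] + [2] -> [2, 15]
    Split: [35, 45] -> [35] and [45]
    Merge: [35] + [45] -> [35, 45]
  Merge: [2, 15] + [35, 45] -> [2, 15, 35, 45]
  Split: [50, 6, 21, 7] -> [50, 6] and [21, 7]
    Split: [50, 6] -> [50] and [6]
    Merge: [50] + [6] -> [6, 50]
    Split: [21, 7] -> [21] and [7]
    Merge: [21] + [7] -> [7, 21]
  Merge: [6, 50] + [7, 21] -> [6, 7, 21, 50]
Merge: [2, 15, 35, 45] + [6, 7, 21, 50] -> [2, 6, 7, 15, 21, 35, 45, 50]

Final sorted array: [2, 6, 7, 15, 21, 35, 45, 50]

The merge sort proceeds by recursively splitting the array and merging sorted halves.
After all merges, the sorted array is [2, 6, 7, 15, 21, 35, 45, 50].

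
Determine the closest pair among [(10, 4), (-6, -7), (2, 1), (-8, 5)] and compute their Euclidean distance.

Computing all pairwise distances among 4 points:

d((10, 4), (-6, -7)) = 19.4165
d((10, 4), (2, 1)) = 8.544 <-- minimum
d((10, 4), (-8, 5)) = 18.0278
d((-6, -7), (2, 1)) = 11.3137
d((-6, -7), (-8, 5)) = 12.1655
d((2, 1), (-8, 5)) = 10.7703

Closest pair: (10, 4) and (2, 1) with distance 8.544

The closest pair is (10, 4) and (2, 1) with Euclidean distance 8.544. For 4 points, brute-force pairwise comparison is shown above. For large n, the divide-and-conquer algorithm (sort by x, recurse on halves, check the dividing strip) achieves O(n log n).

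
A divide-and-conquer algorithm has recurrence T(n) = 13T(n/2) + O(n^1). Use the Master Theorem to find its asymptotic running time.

Master Theorem for T(n) = 13T(n/2) + O(n^1):

a = 13, b = 2, c = 1
log_b(a) = log_2(13) = 3.7004

Case 1: c = 1 < log_2(13) = 3.7004
T(n) = O(n^(log_2 13))

For T(n) = 13T(n/2) + O(n^1): log_2(13) = 3.7004. This is Case 1 of the Master Theorem (c < log_b(a), work dominated by leaves), giving O(n^(log_2 13)).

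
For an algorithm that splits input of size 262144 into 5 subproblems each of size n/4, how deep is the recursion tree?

For divide and conquer with division factor 4:

Problem sizes at each level:
Level 0: 262144
Level 1: 65536
Level 2: 16384
Level 3: 4096
Level 4: 1024
Level 5: 256
Level 6: 64
Level 7: 16
Level 8: 4
Level 9: 1

The root is level 0 and the size-1 base case is level 9 (the tree spans levels 0 through 9, i.e. 10 levels counting the root), so the depth is the number of divisions: log_4(262144) = 9

The recursion tree depth is log_4(262144) = 9. At each level, the problem size is divided by 4, so it takes 9 divisions to reduce to a base case of size 1. The algorithm makes 5 recursive calls at each level.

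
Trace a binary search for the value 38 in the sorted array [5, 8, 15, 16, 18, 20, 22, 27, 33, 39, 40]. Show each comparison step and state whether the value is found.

Binary search for 38 in [5, 8, 15, 16, 18, 20, 22, 27, 33, 39, 40]:

lo=0, hi=10, mid=5, arr[mid]=20 -> 20 < 38, search right half
lo=6, hi=10, mid=8, arr[mid]=33 -> 33 < 38, search right half
lo=9, hi=10, mid=9, arr[mid]=39 -> 39 > 38, search left half
lo=9 > hi=8, target 38 not found

Binary search determines that 38 is not in the array after 3 comparisons. The search space was exhausted without finding the target.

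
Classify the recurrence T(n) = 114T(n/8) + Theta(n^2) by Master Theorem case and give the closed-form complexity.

Master Theorem for T(n) = 114T(n/8) + O(n^2):

a = 114, b = 8, c = 2
log_b(a) = log_8(114) = 2.2776

Case 1: c = 2 < log_8(114) = 2.2776
T(n) = O(n^(log_8 114))

For T(n) = 114T(n/8) + O(n^2): log_8(114) = 2.2776. This is Case 1 of the Master Theorem (c < log_b(a), work dominated by leaves), giving O(n^(log_8 114)).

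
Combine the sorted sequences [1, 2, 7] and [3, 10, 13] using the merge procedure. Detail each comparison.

Merging process:

Compare 1 vs 3: take 1 from left. Merged: [1]
Compare 2 vs 3: take 2 from left. Merged: [1, 2]
Compare 7 vs 3: take 3 from right. Merged: [1, 2, 3]
Compare 7 vs 10: take 7 from left. Merged: [1, 2, 3, 7]
Append remaining from right: [10, 13]. Merged: [1, 2, 3, 7, 10, 13]

Final merged array: [1, 2, 3, 7, 10, 13]
Total comparisons: 4

The merged array is [1, 2, 3, 7, 10, 13], requiring 4 comparisons. The merge step runs in O(n) time where n is the total number of elements.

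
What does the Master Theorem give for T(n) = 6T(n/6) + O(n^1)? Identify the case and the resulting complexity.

Master Theorem for T(n) = 6T(n/6) + O(n^1):

a = 6, b = 6, c = 1
log_b(a) = log_6(6) = 1.0000

Case 2: c = 1 = log_6(6) = 1.0000
T(n) = O(n^1 log n) = O(n log n)

For T(n) = 6T(n/6) + O(n^1): log_6(6) = 1.0000. This is Case 2 of the Master Theorem (c = log_b(a), equal work at all levels), giving O(n log n).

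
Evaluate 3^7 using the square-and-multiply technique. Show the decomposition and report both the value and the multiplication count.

Computing 3^7 by squaring (build up from 3^1; each line after the first costs one multiplication):

3^1 = 3
3^2 = (3^1)^2 = 3^2 = 9
3^3 = 3 * 3^2 = 3 * 9 = 27
3^6 = (3^3)^2 = 27^2 = 729
3^7 = 3 * 3^6 = 3 * 729 = 2187

Result: 2187
Multiplications needed: 4 (4 lines after 3^1)

3^7 = 2187. Using exponentiation by squaring, this requires 4 multiplications. The key idea: if the exponent is even, square the half-power; if odd, multiply by the base once.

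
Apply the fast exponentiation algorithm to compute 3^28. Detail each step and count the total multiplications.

Computing 3^28 by squaring (build up from 3^1; each line after the first costs one multiplication):

3^1 = 3
3^2 = (3^1)^2 = 3^2 = 9
3^3 = 3 * 3^2 = 3 * 9 = 27
3^6 = (3^3)^2 = 27^2 = 729
3^7 = 3 * 3^6 = 3 * 729 = 2187
3^14 = (3^7)^2 = 2187^2 = 4782969
3^28 = (3^14)^2 = 4782969^2 = 22876792454961

Result: 22876792454961
Multiplications needed: 6 (6 lines after 3^1)

3^28 = 22876792454961. Using exponentiation by squaring, this requires 6 multiplications. The key idea: if the exponent is even, square the half-power; if odd, multiply by the base once.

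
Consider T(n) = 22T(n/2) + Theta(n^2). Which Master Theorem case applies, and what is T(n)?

Master Theorem for T(n) = 22T(n/2) + O(n^2):

a = 22, b = 2, c = 2
log_b(a) = log_2(22) = 4.4594

Case 1: c = 2 < log_2(22) = 4.4594
T(n) = O(n^(log_2 22))

For T(n) = 22T(n/2) + O(n^2): log_2(22) = 4.4594. This is Case 1 of the Master Theorem (c < log_b(a), work dominated by leaves), giving O(n^(log_2 22)).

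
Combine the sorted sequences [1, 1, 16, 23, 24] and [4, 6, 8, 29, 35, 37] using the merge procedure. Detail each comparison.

Merging process:

Compare 1 vs 4: take 1 from left. Merged: [1]
Compare 1 vs 4: take 1 from left. Merged: [1, 1]
Compare 16 vs 4: take 4 from right. Merged: [1, 1, 4]
Compare 16 vs 6: take 6 from right. Merged: [1, 1, 4, 6]
Compare 16 vs 8: take 8 from right. Merged: [1, 1, 4, 6, 8]
Compare 16 vs 29: take 16 from left. Merged: [1, 1, 4, 6, 8, 16]
Compare 23 vs 29: take 23 from left. Merged: [1, 1, 4, 6, 8, 16, 23]
Compare 24 vs 29: take 24 from left. Merged: [1, 1, 4, 6, 8, 16, 23, 24]
Append remaining from right: [29, 35, 37]. Merged: [1, 1, 4, 6, 8, 16, 23, 24, 29, 35, 37]

Final merged array: [1, 1, 4, 6, 8, 16, 23, 24, 29, 35, 37]
Total comparisons: 8

The merged array is [1, 1, 4, 6, 8, 16, 23, 24, 29, 35, 37], requiring 8 comparisons. The merge step runs in O(n) time where n is the total number of elements.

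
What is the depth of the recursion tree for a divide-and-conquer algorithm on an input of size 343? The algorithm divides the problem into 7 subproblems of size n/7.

For divide and conquer with division factor 7:

Problem sizes at each level:
Level 0: 343
Level 1: 49
Level 2: 7
Level 3: 1

The root is level 0 and the size-1 base case is level 3 (the tree spans levels 0 through 3, i.e. 4 levels counting the root), so the depth is the number of divisions: log_7(343) = 3

The recursion tree depth is log_7(343) = 3. At each level, the problem size is divided by 7, so it takes 3 divisions to reduce to a base case of size 1. The algorithm makes 7 recursive calls at each level.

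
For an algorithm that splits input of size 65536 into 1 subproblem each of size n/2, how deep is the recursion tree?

For divide and conquer with division factor 2:

Problem sizes at each level:
Level 0: 65536
Level 1: 32768
Level 2: 16384
Level 3: 8192
Level 4: 4096
Level 5: 2048
Level 6: 1024
Level 7: 512
Level 8: 256
Level 9: 128
Level 10: 64
Level 11: 32
Level 12: 16
Level 13: 8
Level 14: 4
Level 15: 2
Level 16: 1

The root is level 0 and the size-1 base case is level 16 (the tree spans levels 0 through 16, i.e. 17 levels counting the root), so the depth is the number of divisions: log_2(65536) = 16

The recursion tree depth is log_2(65536) = 16. At each level, the problem size is divided by 2, so it takes 16 divisions to reduce to a base case of size 1. The algorithm makes 1 recursive call at each level.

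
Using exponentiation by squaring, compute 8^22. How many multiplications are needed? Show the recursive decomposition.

Computing 8^22 by squaring (build up from 8^1; each line after the first costs one multiplication):

8^1 = 8
8^2 = (8^1)^2 = 8^2 = 64
8^4 = (8^2)^2 = 64^2 = 4096
8^5 = 8 * 8^4 = 8 * 4096 = 32768
8^10 = (8^5)^2 = 32768^2 = 1073741824
8^11 = 8 * 8^10 = 8 * 1073741824 = 8589934592
8^22 = (8^11)^2 = 8589934592^2 = 73786976294838206464

Result: 73786976294838206464
Multiplications needed: 6 (6 lines after 8^1)

8^22 = 73786976294838206464. Using exponentiation by squaring, this requires 6 multiplications. The key idea: if the exponent is even, square the half-power; if odd, multiply by the base once.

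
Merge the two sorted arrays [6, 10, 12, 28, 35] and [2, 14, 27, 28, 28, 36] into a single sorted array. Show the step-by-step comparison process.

Merging process:

Compare 6 vs 2: take 2 from right. Merged: [2]
Compare 6 vs 14: take 6 from left. Merged: [2, 6]
Compare 10 vs 14: take 10 from left. Merged: [2, 6, 10]
Compare 12 vs 14: take 12 from left. Merged: [2, 6, 10, 12]
Compare 28 vs 14: take 14 from right. Merged: [2, 6, 10, 12, 14]
Compare 28 vs 27: take 27 from right. Merged: [2, 6, 10, 12, 14, 27]
Compare 28 vs 28: take 28 from left. Merged: [2, 6, 10, 12, 14, 27, 28]
Compare 35 vs 28: take 28 from right. Merged: [2, 6, 10, 12, 14, 27, 28, 28]
Compare 35 vs 28: take 28 from right. Merged: [2, 6, 10, 12, 14, 27, 28, 28, 28]
Compare 35 vs 36: take 35 from left. Merged: [2, 6, 10, 12, 14, 27, 28, 28, 28, 35]
Append remaining from right: [36]. Merged: [2, 6, 10, 12, 14, 27, 28, 28, 28, 35, 36]

Final merged array: [2, 6, 10, 12, 14, 27, 28, 28, 28, 35, 36]
Total comparisons: 10

The merged array is [2, 6, 10, 12, 14, 27, 28, 28, 28, 35, 36], requiring 10 comparisons. The merge step runs in O(n) time where n is the total number of elements.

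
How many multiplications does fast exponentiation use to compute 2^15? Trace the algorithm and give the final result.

Computing 2^15 by squaring (build up from 2^1; each line after the first costs one multiplication):

2^1 = 2
2^2 = (2^1)^2 = 2^2 = 4
2^3 = 2 * 2^2 = 2 * 4 = 8
2^6 = (2^3)^2 = 8^2 = 64
2^7 = 2 * 2^6 = 2 * 64 = 128
2^14 = (2^7)^2 = 128^2 = 16384
2^15 = 2 * 2^14 = 2 * 16384 = 32768

Result: 32768
Multiplications needed: 6 (6 lines after 2^1)

2^15 = 32768. Using exponentiation by squaring, this requires 6 multiplications. The key idea: if the exponent is even, square the half-power; if odd, multiply by the base once.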